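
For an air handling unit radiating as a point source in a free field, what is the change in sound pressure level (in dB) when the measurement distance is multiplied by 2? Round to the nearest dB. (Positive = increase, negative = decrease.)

Point-source spreading: ΔL = −20·log₁₀(r₂/r₁).
ΔL = −20·log₁₀(2) = -6.02 dB.

-6 dB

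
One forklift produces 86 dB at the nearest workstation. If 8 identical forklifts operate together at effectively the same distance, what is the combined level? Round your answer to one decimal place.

95.0 dB

L_total = L₁ + 10·log₁₀ N for N identical incoherent sources.
L_total = 86 + 10·log₁₀(8) = 86 + 9.031 = 95.03 dB.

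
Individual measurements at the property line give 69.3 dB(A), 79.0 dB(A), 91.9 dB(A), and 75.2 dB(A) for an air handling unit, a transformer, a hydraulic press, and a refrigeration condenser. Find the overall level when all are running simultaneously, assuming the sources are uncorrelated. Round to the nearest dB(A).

92 dB(A)

Incoherent sources combine by intensity addition: L_total = 10·log₁₀(Σ 10^(L_i/10)).
Σ 10^(L/10) = 10^(69.3/10) + 10^(79.0/10) + 10^(91.9/10) + 10^(75.2/10) = 1.670e+09.
L_total = 10·log₁₀(1.670e+09) = 92.23 dB(A).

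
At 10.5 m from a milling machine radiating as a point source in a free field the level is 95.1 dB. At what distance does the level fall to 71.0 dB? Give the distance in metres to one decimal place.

For a point source L₁ − L₂ = 20·log₁₀(r₂/r₁), so r₂ = r₁·10^((L₁−L₂)/20).
r₂ = 10.5·10^((95.1−71.0)/20) = 10.5·10^(24.1/20) = 168.34 m.

168.3 m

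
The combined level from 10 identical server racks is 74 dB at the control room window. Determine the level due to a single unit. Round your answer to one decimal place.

64.0 dB

10 equal contributions raise the level by 10·log₁₀ 10 = 10.000 dB, so each unit alone gives 74 − 10.000.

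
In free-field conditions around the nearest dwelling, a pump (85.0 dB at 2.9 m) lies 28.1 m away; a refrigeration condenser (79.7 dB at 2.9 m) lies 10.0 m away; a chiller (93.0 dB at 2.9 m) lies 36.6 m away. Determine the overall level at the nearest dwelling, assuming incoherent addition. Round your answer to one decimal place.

73.8 dB

Apply inverse-square spreading to bring every level to the receiver, then sum 10^(L/10).
pump: 85.0 − 20·log₁₀(28.1/2.9) = 85.0 − 19.73 = 65.27 dB.
refrigeration condenser: 79.7 − 20·log₁₀(10.0/2.9) = 79.7 − 10.75 = 68.95 dB.
chiller: 93.0 − 20·log₁₀(36.6/2.9) = 93.0 − 22.02 = 70.98 dB.
Σ 10^(L/10) = 2.374e+07 → L_total = 10·log₁₀(2.374e+07) = 73.76 dB.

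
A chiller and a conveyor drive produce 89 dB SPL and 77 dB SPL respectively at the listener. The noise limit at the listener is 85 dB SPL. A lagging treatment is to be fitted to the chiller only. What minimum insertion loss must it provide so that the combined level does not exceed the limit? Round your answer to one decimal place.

4.7 dB

Everything except the chiller sums to 10^(77/10) = 5.012e+07 in linear terms, 77.00 dB SPL.
The limit corresponds to 10^(85/10) = 3.162e+08; subtracting the fixed part leaves 2.661e+08 for the chiller, i.e. 84.25 dB SPL.
Required insertion loss = 89 − 84.25 = 4.75 dB.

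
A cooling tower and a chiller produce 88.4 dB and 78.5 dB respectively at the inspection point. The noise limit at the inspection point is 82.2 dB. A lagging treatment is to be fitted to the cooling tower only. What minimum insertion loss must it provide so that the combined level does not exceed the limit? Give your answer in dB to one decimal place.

8.6 dB

Fixed contribution from the other source: Σ 10^(L/10) = 10^(78.5/10) = 7.079e+07 (78.50 dB).
The limit corresponds to 10^(82.2/10) = 1.660e+08; subtracting the fixed part leaves 9.516e+07 for the cooling tower, i.e. 79.78 dB.
So the cooling tower must be reduced from 88.4 to 79.78 dB: IL = 8.62 dB.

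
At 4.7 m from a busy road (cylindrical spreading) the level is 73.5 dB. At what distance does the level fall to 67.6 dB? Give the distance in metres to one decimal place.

Line-source spreading drops the level by 10·log₁₀(r₂/r₁); inverting, r₂/r₁ = 10^(ΔL/10).
r₂ = 4.7·10^((73.5−67.6)/10) = 4.7·10^(5.9/10) = 18.29 m.

18.3 m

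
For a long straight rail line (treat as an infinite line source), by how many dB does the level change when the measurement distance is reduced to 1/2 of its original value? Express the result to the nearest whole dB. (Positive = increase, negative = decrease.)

Line-source spreading: ΔL = −10·log₁₀(r₂/r₁).
ΔL = −10·log₁₀(0.5) = +3.01 dB.

+3 dB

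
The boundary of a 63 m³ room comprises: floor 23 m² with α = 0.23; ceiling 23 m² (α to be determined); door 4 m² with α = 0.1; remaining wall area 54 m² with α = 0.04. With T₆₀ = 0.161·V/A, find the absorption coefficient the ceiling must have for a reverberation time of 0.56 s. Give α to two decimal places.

0.45

A = 0.161·V/T₆₀ = 0.161·63/0.56 = 18.11 m² sabins.
Absorption from the other surfaces = 23·0.23 + 4·0.1 + 54·0.04 = 7.85 m², so the ceiling must supply 10.26 m² over 23 m².
α = 10.26/23 = 0.446.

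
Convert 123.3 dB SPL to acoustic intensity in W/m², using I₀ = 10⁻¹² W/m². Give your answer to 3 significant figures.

2.14 W/m²

I/I₀ = 10^(123.3/10) = 2.138e+12, so I = 2.138e+12 × 10⁻¹² W/m².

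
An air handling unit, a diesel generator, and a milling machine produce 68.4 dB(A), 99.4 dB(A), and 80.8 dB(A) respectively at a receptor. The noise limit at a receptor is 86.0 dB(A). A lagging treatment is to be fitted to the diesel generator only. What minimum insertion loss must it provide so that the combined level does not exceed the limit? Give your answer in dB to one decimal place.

15.1 dB

The untreated sources together contribute 10^(68.4/10) + 10^(80.8/10) = 1.271e+08, i.e. 81.04 dB(A).
To meet 86.0 dB(A) overall, the treated diesel generator may contribute at most 10^(86.0/10) − 1.271e+08 = 2.710e+08, i.e. 84.33 dB(A).
Required insertion loss = 99.4 − 84.33 = 15.07 dB.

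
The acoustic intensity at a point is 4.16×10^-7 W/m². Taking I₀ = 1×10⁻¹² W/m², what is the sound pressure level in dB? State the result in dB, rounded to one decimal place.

56.2 dB

Dividing by I₀ shifts the exponent by 12: I/I₀ = 4.16×10^5.
L = 10·(0.6191 + 5) = 56.19 dB.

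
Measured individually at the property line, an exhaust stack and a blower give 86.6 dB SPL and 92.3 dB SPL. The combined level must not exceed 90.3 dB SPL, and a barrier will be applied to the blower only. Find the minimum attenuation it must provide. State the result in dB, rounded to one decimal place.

4.4 dB

Fixed contribution from the other source: Σ 10^(L/10) = 10^(86.6/10) = 4.571e+08 (86.60 dB SPL).
To meet 90.3 dB SPL overall, the treated blower may contribute at most 10^(90.3/10) − 4.571e+08 = 6.144e+08, i.e. 87.88 dB SPL.
So the blower must be reduced from 92.3 to 87.88 dB SPL: IL = 4.42 dB.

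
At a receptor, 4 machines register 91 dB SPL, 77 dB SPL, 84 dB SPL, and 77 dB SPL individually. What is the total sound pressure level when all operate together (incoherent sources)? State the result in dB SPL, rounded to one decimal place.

For uncorrelated sources the intensities add, so convert each level to linear form, sum, and take 10·log₁₀ of the total.
Σ 10^(L/10) = 10^(91/10) + 10^(77/10) + 10^(84/10) + 10^(77/10) = 1.610e+09.
L_total = 10·log₁₀(1.610e+09) = 92.07 dB SPL.

92.1 dB SPL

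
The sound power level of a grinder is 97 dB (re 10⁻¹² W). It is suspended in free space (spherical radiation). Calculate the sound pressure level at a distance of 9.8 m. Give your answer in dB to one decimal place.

L_p = L_w − 10·log₁₀(4π·r²) with r = 9.8 m.
4π·r² = 1207 m², 10·log₁₀ of that is 30.817 dB.
L_p = 97 − 30.817 = 66.18 dB.

66.2 dB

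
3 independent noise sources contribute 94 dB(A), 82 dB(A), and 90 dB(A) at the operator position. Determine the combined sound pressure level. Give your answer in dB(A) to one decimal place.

For uncorrelated sources the intensities add, so convert each level to linear form, sum, and take 10·log₁₀ of the total.
Σ 10^(L/10) = 10^(94/10) + 10^(82/10) + 10^(90/10) = 3.670e+09.
L_total = 10·log₁₀(3.670e+09) = 95.65 dB(A).

95.6 dB(A)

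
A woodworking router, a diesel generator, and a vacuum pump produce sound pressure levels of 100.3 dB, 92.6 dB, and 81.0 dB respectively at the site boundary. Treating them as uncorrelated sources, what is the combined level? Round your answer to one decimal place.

101.0 dB

Incoherent sources combine by intensity addition: L_total = 10·log₁₀(Σ 10^(L_i/10)).
Σ 10^(L/10) = 10^(100.3/10) + 10^(92.6/10) + 10^(81.0/10) = 1.266e+10.
L_total = 10·log₁₀(1.266e+10) = 101.02 dB.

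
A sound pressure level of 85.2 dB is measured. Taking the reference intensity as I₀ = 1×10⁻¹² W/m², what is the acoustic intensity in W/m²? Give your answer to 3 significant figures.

0.000331 W/m²

I/I₀ = 10^(85.2/10) = 3.311e+08, so I = 3.311e+08 × 10⁻¹² W/m².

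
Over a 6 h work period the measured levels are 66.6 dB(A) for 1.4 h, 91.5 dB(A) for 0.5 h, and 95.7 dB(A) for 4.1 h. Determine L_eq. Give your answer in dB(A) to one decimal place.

94.2 dB(A)

Weight each interval's intensity by its duration and average over T = 6 h:
Σ tᵢ·10^(Lᵢ/10) = 1.4·10^(66.6/10) + 0.5·10^(91.5/10) + 4.1·10^(95.7/10) = 1.595e+10.
L_eq = 10·log₁₀(1.595e+10/6) = 94.24 dB(A).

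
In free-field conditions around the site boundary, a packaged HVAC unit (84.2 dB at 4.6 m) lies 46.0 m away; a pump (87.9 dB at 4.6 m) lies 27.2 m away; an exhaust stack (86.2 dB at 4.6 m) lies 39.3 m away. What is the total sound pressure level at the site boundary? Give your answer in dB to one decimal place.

74.1 dB

Propagate each source to the receiver with L = L_ref − 20·log₁₀(r/r_ref), then add intensities.
packaged HVAC unit: 84.2 − 20·log₁₀(46.0/4.6) = 84.2 − 20.00 = 64.20 dB.
pump: 87.9 − 20·log₁₀(27.2/4.6) = 87.9 − 15.44 = 72.46 dB.
exhaust stack: 86.2 − 20·log₁₀(39.3/4.6) = 86.2 − 18.63 = 67.57 dB.
Σ 10^(L/10) = 2.598e+07 → L_total = 10·log₁₀(2.598e+07) = 74.15 dB.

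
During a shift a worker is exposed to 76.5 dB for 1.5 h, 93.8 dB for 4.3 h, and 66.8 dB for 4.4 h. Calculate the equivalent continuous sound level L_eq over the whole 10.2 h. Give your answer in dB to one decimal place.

90.1 dB

Weight each interval's intensity by its duration and average over T = 10.2 h:
Σ tᵢ·10^(Lᵢ/10) = 1.5·10^(76.5/10) + 4.3·10^(93.8/10) + 4.4·10^(66.8/10) = 1.040e+10.
L_eq = 10·log₁₀(1.040e+10/10.2) = 90.09 dB.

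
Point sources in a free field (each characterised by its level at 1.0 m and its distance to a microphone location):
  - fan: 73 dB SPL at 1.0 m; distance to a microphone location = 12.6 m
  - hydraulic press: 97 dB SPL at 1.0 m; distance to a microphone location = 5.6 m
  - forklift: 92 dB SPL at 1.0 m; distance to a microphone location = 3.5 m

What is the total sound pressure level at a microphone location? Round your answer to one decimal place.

First find each source's level at the receiver (point-source: −20·log₁₀(r/r_ref)), then combine on an intensity basis.
fan: 73 − 20·log₁₀(12.6/1.0) = 73 − 22.01 = 50.99 dB SPL.
hydraulic press: 97 − 20·log₁₀(5.6/1.0) = 97 − 14.96 = 82.04 dB SPL.
forklift: 92 − 20·log₁₀(3.5/1.0) = 92 − 10.88 = 81.12 dB SPL.
Σ 10^(L/10) = 2.893e+08 → L_total = 10·log₁₀(2.893e+08) = 84.61 dB SPL.

84.6 dB SPL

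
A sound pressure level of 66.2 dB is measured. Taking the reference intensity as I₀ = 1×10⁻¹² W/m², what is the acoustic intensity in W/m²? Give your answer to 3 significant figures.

4.17e-06 W/m²

I/I₀ = 10^(66.2/10) = 4.169e+06, so I = 4.169e+06 × 10⁻¹² W/m².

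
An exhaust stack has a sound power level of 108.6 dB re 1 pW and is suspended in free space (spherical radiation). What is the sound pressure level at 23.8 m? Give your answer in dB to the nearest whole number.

70 dB

L_p = L_w − 10·log₁₀(4π·r²) with r = 23.8 m.
4π·r² = 7118 m², 10·log₁₀ of that is 38.524 dB.
L_p = 108.6 − 38.524 = 70.08 dB.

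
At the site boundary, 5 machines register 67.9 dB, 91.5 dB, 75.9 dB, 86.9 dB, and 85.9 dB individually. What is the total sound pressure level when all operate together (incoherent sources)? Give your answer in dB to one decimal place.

For uncorrelated sources the intensities add, so convert each level to linear form, sum, and take 10·log₁₀ of the total.
Σ 10^(L/10) = 10^(67.9/10) + 10^(91.5/10) + 10^(75.9/10) + 10^(86.9/10) + 10^(85.9/10) = 2.336e+09.
L_total = 10·log₁₀(2.336e+09) = 93.69 dB.

93.7 dB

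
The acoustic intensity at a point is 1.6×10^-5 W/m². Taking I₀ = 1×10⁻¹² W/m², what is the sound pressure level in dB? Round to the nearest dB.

72 dB

I/I₀ = 1.6×10^-5/10⁻¹² = 1.6×10^7, and L = 10·log₁₀(I/I₀).
L = 10·(0.2041 + 7) = 72.04 dB.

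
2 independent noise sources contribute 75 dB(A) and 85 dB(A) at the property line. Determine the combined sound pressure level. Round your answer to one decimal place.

85.4 dB(A)

Incoherent sources combine by intensity addition: L_total = 10·log₁₀(Σ 10^(L_i/10)).
Σ 10^(L/10) = 10^(75/10) + 10^(85/10) = 3.479e+08.
L_total = 10·log₁₀(3.479e+08) = 85.41 dB(A).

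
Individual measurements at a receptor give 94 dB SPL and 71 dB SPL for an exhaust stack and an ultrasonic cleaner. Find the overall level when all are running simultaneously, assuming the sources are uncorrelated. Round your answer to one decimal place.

For uncorrelated sources the intensities add, so convert each level to linear form, sum, and take 10·log₁₀ of the total.
Σ 10^(L/10) = 10^(94/10) + 10^(71/10) = 2.524e+09.
L_total = 10·log₁₀(2.524e+09) = 94.02 dB SPL.

94.0 dB SPL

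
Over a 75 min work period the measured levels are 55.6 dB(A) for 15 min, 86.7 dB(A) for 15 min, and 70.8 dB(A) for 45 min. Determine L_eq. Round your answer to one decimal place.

80.0 dB(A)

Weight each interval's intensity by its duration and average over T = 75 min:
Σ tᵢ·10^(Lᵢ/10) = 15·10^(55.6/10) + 15·10^(86.7/10) + 45·10^(70.8/10) = 7.562e+09.
L_eq = 10·log₁₀(7.562e+09/75) = 80.04 dB(A).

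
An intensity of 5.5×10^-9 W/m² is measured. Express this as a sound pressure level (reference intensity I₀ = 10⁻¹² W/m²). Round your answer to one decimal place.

I/I₀ = 5.5×10^-9/10⁻¹² = 5.5×10^3, and L = 10·log₁₀(I/I₀).
L = 10·(0.7404 + 3) = 37.40 dB.

37.4 dB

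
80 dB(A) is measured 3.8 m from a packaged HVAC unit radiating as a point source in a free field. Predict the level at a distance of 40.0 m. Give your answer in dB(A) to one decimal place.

Point-source attenuation: ΔL = 20·log₁₀(r₂/r₁) = 20·log₁₀(40.0/3.8) = 20.446 dB.
L₂ = 80 − 20·log₁₀(40.0/3.8) = 80 − 20.446 = 59.55 dB(A).

59.6 dB(A)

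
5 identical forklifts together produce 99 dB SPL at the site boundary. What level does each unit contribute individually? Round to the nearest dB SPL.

Dividing the total intensity by 5 lowers the level by 10·log₁₀ 5 = 6.990 dB: L₁ = 99 − 6.990.

92 dB SPL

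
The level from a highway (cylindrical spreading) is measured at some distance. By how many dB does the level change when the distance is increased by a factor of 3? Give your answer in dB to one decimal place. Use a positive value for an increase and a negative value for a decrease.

With cylindrical spreading the level changes by −10·log₁₀(r₂/r₁).
ΔL = −10·log₁₀(3) = -4.77 dB.

-4.8 dB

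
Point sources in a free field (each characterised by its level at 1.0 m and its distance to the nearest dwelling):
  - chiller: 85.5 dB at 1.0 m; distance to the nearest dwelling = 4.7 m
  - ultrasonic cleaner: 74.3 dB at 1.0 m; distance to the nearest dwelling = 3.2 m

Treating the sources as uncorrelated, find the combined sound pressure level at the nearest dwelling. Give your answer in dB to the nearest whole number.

Propagate each source to the receiver with L = L_ref − 20·log₁₀(r/r_ref), then add intensities.
chiller: 85.5 − 20·log₁₀(4.7/1.0) = 85.5 − 13.44 = 72.06 dB.
ultrasonic cleaner: 74.3 − 20·log₁₀(3.2/1.0) = 74.3 − 10.10 = 64.20 dB.
Σ 10^(L/10) = 1.869e+07 → L_total = 10·log₁₀(1.869e+07) = 72.72 dB.

73 dB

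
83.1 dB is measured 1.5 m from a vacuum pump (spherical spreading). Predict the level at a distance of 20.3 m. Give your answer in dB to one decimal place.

60.5 dB

Spherical spreading from a point source gives a 20·log₁₀(r₂/r₁) drop.
L₂ = 83.1 − 20·log₁₀(20.3/1.5) = 83.1 − 22.628 = 60.47 dB.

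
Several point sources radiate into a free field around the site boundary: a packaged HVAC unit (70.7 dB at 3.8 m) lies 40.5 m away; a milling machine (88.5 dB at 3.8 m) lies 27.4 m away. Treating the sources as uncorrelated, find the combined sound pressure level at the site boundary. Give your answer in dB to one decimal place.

71.4 dB

Apply inverse-square spreading to bring every level to the receiver, then sum 10^(L/10).
packaged HVAC unit: 70.7 − 20·log₁₀(40.5/3.8) = 70.7 − 20.55 = 50.15 dB.
milling machine: 88.5 − 20·log₁₀(27.4/3.8) = 88.5 − 17.16 = 71.34 dB.
Σ 10^(L/10) = 1.372e+07 → L_total = 10·log₁₀(1.372e+07) = 71.37 dB.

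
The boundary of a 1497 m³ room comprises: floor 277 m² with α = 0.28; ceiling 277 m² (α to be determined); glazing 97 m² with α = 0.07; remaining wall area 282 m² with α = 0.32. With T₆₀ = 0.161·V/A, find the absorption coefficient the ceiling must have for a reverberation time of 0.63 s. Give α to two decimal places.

From T₆₀ = 0.161·V/A, the target T₆₀ = 0.63 s needs A = 0.161·1497/0.63 = 382.57 m².
Absorption from the other surfaces = 277·0.28 + 97·0.07 + 282·0.32 = 174.59 m², so the ceiling must supply 207.98 m² over 277 m².
α = 207.98/277 = 0.751.

0.75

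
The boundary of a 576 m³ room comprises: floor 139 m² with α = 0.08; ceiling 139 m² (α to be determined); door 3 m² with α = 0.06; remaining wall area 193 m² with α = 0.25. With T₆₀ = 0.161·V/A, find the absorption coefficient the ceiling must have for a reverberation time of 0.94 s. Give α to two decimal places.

A = 0.161·V/T₆₀ = 0.161·576/0.94 = 98.66 m² sabins.
Absorption from the other surfaces = 139·0.08 + 3·0.06 + 193·0.25 = 59.55 m², so the ceiling must supply 39.11 m² over 139 m².
α = 39.11/139 = 0.281.

0.28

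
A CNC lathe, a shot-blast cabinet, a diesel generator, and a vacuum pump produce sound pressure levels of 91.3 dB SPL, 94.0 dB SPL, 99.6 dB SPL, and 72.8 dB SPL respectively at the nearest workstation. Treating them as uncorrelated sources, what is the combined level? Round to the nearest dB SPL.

For uncorrelated sources the intensities add, so convert each level to linear form, sum, and take 10·log₁₀ of the total.
Σ 10^(L/10) = 10^(91.3/10) + 10^(94.0/10) + 10^(99.6/10) + 10^(72.8/10) = 1.300e+10.
L_total = 10·log₁₀(1.300e+10) = 101.14 dB SPL.

101 dB SPL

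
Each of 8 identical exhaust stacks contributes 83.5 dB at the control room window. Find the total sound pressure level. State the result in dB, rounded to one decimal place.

92.5 dB

N identical incoherent sources raise the level by 10·log₁₀ N.
L_total = 83.5 + 10·log₁₀(8) = 83.5 + 9.031 = 92.53 dB.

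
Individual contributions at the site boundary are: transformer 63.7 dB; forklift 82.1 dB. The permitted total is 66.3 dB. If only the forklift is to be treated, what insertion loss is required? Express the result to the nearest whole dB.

Fixed contribution from the other source: Σ 10^(L/10) = 10^(63.7/10) = 2.344e+06 (63.70 dB).
To meet 66.3 dB overall, the treated forklift may contribute at most 10^(66.3/10) − 2.344e+06 = 1.922e+06, i.e. 62.84 dB.
So the forklift must be reduced from 82.1 to 62.84 dB: IL = 19.26 dB.

19 dB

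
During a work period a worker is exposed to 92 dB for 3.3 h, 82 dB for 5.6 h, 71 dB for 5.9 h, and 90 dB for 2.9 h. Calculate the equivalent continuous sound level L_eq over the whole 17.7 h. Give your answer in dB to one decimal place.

L_eq = 10·log₁₀[(1/T)·Σ tᵢ·10^(Lᵢ/10)] with T = 17.7 h.
Σ tᵢ·10^(Lᵢ/10) = 3.3·10^(92/10) + 5.6·10^(82/10) + 5.9·10^(71/10) + 2.9·10^(90/10) = 9.092e+09.
L_eq = 10·log₁₀(9.092e+09/17.7) = 87.11 dB.

87.1 dB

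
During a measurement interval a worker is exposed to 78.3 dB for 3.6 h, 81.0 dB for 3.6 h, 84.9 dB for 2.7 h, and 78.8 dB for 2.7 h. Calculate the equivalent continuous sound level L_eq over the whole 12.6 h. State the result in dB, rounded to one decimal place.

81.4 dB

Weight each interval's intensity by its duration and average over T = 12.6 h:
Σ tᵢ·10^(Lᵢ/10) = 3.6·10^(78.3/10) + 3.6·10^(81.0/10) + 2.7·10^(84.9/10) + 2.7·10^(78.8/10) = 1.736e+09.
L_eq = 10·log₁₀(1.736e+09/12.6) = 81.39 dB.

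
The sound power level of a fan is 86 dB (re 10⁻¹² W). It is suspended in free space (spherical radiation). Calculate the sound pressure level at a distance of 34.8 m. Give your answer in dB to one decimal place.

Free-field spherical radiation: L_p = L_w − 10·log₁₀(4π·r²), r = 34.8 m.
4π·r² = 1.522e+04 m², 10·log₁₀ of that is 41.824 dB.
L_p = 86 − 41.824 = 44.18 dB.

44.2 dB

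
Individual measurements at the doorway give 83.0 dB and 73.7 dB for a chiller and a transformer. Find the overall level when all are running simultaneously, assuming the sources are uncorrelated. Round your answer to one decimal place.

83.5 dB

Incoherent sources combine by intensity addition: L_total = 10·log₁₀(Σ 10^(L_i/10)).
Σ 10^(L/10) = 10^(83.0/10) + 10^(73.7/10) = 2.230e+08.
L_total = 10·log₁₀(2.230e+08) = 83.48 dB.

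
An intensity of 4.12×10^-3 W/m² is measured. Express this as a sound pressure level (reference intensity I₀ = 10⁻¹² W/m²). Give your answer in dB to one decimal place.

I/I₀ = 4.12×10^-3/10⁻¹² = 4.12×10^9, and L = 10·log₁₀(I/I₀).
L = 10·(0.6149 + 9) = 96.15 dB.

96.1 dB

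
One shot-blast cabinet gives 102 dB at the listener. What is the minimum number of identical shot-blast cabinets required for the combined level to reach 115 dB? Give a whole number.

20

N identical sources give L₁ + 10·log₁₀ N, so require 10·log₁₀ N ≥ 115 − 102 = 13.0 dB.
N ≥ 10^(13.0/10) = 19.953, so N = 20.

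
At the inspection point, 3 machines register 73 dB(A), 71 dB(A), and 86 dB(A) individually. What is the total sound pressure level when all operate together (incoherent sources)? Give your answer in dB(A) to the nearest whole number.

Incoherent sources combine by intensity addition: L_total = 10·log₁₀(Σ 10^(L_i/10)).
Σ 10^(L/10) = 10^(73/10) + 10^(71/10) + 10^(86/10) = 4.306e+08.
L_total = 10·log₁₀(4.306e+08) = 86.34 dB(A).

86 dB(A)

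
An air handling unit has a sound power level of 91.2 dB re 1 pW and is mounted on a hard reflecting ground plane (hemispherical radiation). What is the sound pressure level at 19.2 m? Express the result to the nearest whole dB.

58 dB

L_p = L_w − 10·log₁₀(2π·r²) with r = 19.2 m.
2π·r² = 2316 m², 10·log₁₀ of that is 33.648 dB.
L_p = 91.2 − 33.648 = 57.55 dB.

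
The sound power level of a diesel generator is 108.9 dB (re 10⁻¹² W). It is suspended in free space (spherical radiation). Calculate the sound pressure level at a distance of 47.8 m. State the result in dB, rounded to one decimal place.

The power spreads over a sphere of area 4π·r², so L_p = L_w − 10·log₁₀(4π·r²).
4π·r² = 2.871e+04 m², 10·log₁₀ of that is 44.581 dB.
L_p = 108.9 − 44.581 = 64.32 dB.

64.3 dB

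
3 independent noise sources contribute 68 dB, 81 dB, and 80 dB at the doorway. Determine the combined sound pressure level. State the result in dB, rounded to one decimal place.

83.7 dB

For uncorrelated sources the intensities add, so convert each level to linear form, sum, and take 10·log₁₀ of the total.
Σ 10^(L/10) = 10^(68/10) + 10^(81/10) + 10^(80/10) = 2.322e+08.
L_total = 10·log₁₀(2.322e+08) = 83.66 dB.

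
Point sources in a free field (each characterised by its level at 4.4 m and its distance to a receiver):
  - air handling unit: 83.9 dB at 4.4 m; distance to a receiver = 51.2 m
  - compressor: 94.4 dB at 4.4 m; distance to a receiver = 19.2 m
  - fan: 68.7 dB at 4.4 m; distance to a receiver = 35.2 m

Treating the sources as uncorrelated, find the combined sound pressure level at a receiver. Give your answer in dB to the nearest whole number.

Propagate each source to the receiver with L = L_ref − 20·log₁₀(r/r_ref), then add intensities.
air handling unit: 83.9 − 20·log₁₀(51.2/4.4) = 83.9 − 21.32 = 62.58 dB.
compressor: 94.4 − 20·log₁₀(19.2/4.4) = 94.4 − 12.80 = 81.60 dB.
fan: 68.7 − 20·log₁₀(35.2/4.4) = 68.7 − 18.06 = 50.64 dB.
Σ 10^(L/10) = 1.466e+08 → L_total = 10·log₁₀(1.466e+08) = 81.66 dB.

82 dB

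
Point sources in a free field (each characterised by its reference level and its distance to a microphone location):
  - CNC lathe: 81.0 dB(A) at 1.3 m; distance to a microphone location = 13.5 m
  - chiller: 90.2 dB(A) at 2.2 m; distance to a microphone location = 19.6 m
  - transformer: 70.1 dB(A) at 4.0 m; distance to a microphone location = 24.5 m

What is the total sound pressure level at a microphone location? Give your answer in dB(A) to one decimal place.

First find each source's level at the receiver (point-source: −20·log₁₀(r/r_ref)), then combine on an intensity basis.
CNC lathe: 81.0 − 20·log₁₀(13.5/1.3) = 81.0 − 20.33 = 60.67 dB(A).
chiller: 90.2 − 20·log₁₀(19.6/2.2) = 90.2 − 19.00 = 71.20 dB(A).
transformer: 70.1 − 20·log₁₀(24.5/4.0) = 70.1 − 15.74 = 54.36 dB(A).
Σ 10^(L/10) = 1.463e+07 → L_total = 10·log₁₀(1.463e+07) = 71.65 dB(A).

71.7 dB(A)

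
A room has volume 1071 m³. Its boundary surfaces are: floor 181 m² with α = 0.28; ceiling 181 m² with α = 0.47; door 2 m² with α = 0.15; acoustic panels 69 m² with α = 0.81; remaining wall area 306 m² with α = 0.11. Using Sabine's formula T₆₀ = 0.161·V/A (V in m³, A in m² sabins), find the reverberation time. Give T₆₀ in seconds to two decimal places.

0.76 s

Summing Sᵢαᵢ: 181·0.28 + 181·0.47 + 2·0.15 + 69·0.81 + 306·0.11 = 225.60 m².
T₆₀ = 0.161 × 1071 / 225.60 = 0.764 s.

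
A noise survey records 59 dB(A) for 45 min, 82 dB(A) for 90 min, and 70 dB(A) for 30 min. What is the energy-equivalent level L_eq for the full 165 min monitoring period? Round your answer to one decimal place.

L_eq = 10·log₁₀[(1/T)·Σ tᵢ·10^(Lᵢ/10)] with T = 165 min.
Σ tᵢ·10^(Lᵢ/10) = 45·10^(59/10) + 90·10^(82/10) + 30·10^(70/10) = 1.460e+10.
L_eq = 10·log₁₀(1.460e+10/165) = 79.47 dB(A).

79.5 dB(A)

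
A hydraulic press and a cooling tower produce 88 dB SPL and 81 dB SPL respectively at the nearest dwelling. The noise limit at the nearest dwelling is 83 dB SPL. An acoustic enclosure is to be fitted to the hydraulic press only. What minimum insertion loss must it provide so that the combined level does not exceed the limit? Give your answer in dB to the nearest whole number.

9 dB

Fixed contribution from the other source: Σ 10^(L/10) = 10^(81/10) = 1.259e+08 (81.00 dB SPL).
The limit corresponds to 10^(83/10) = 1.995e+08; subtracting the fixed part leaves 7.363e+07 for the hydraulic press, i.e. 78.67 dB SPL.
So the hydraulic press must be reduced from 88 to 78.67 dB SPL: IL = 9.33 dB.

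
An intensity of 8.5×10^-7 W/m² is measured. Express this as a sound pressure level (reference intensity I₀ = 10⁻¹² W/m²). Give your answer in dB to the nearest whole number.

59 dB

Dividing by I₀ shifts the exponent by 12: I/I₀ = 8.5×10^5.
L = 10·(0.9294 + 5) = 59.29 dB.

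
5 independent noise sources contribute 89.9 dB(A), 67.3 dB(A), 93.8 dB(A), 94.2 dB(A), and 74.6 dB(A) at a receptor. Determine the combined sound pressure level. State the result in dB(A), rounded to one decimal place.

Incoherent sources combine by intensity addition: L_total = 10·log₁₀(Σ 10^(L_i/10)).
Σ 10^(L/10) = 10^(89.9/10) + 10^(67.3/10) + 10^(93.8/10) + 10^(94.2/10) + 10^(74.6/10) = 6.041e+09.
L_total = 10·log₁₀(6.041e+09) = 97.81 dB(A).

97.8 dB(A)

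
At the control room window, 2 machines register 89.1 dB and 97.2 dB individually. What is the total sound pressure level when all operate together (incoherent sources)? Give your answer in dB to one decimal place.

97.8 dB

Incoherent sources combine by intensity addition: L_total = 10·log₁₀(Σ 10^(L_i/10)).
Σ 10^(L/10) = 10^(89.1/10) + 10^(97.2/10) = 6.061e+09.
L_total = 10·log₁₀(6.061e+09) = 97.83 dB.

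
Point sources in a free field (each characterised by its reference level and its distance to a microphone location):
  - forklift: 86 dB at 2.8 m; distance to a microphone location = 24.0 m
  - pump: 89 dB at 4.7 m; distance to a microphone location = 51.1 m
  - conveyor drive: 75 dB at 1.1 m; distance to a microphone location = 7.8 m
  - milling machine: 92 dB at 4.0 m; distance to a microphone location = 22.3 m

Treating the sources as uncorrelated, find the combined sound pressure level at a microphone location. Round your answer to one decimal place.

Apply inverse-square spreading to bring every level to the receiver, then sum 10^(L/10).
forklift: 86 − 20·log₁₀(24.0/2.8) = 86 − 18.66 = 67.34 dB.
pump: 89 − 20·log₁₀(51.1/4.7) = 89 − 20.73 = 68.27 dB.
conveyor drive: 75 − 20·log₁₀(7.8/1.1) = 75 − 17.01 = 57.99 dB.
milling machine: 92 − 20·log₁₀(22.3/4.0) = 92 − 14.92 = 77.08 dB.
Σ 10^(L/10) = 6.376e+07 → L_total = 10·log₁₀(6.376e+07) = 78.05 dB.

78.0 dB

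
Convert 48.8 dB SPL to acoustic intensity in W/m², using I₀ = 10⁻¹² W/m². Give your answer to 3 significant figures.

I/I₀ = 10^(48.8/10) = 7.586e+04, so I = 7.586e+04 × 10⁻¹² W/m².

7.59e-08 W/m²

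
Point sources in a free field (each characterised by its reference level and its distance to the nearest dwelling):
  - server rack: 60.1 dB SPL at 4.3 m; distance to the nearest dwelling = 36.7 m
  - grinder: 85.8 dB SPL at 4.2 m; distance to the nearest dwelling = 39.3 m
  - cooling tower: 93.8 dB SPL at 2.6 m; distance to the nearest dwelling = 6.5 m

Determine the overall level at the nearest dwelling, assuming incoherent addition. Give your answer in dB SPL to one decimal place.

85.9 dB SPL

First find each source's level at the receiver (point-source: −20·log₁₀(r/r_ref)), then combine on an intensity basis.
server rack: 60.1 − 20·log₁₀(36.7/4.3) = 60.1 − 18.62 = 41.48 dB SPL.
grinder: 85.8 − 20·log₁₀(39.3/4.2) = 85.8 − 19.42 = 66.38 dB SPL.
cooling tower: 93.8 − 20·log₁₀(6.5/2.6) = 93.8 − 7.96 = 85.84 dB SPL.
Σ 10^(L/10) = 3.882e+08 → L_total = 10·log₁₀(3.882e+08) = 85.89 dB SPL.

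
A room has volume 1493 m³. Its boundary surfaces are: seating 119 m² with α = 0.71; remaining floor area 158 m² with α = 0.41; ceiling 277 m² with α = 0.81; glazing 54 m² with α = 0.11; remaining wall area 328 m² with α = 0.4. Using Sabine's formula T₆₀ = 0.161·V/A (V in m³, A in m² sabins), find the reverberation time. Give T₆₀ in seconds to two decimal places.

0.47 s

Total absorption A = 119·0.71 + 158·0.41 + 277·0.81 + 54·0.11 + 328·0.4 = 510.78 m² sabins.
T₆₀ = 0.161·V/A = 0.161·1493/510.78 = 0.471 s.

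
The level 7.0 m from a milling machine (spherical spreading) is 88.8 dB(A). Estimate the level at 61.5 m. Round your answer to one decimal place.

For a point source, L₂ = L₁ − 20·log₁₀(r₂/r₁).
L₂ = 88.8 − 20·log₁₀(61.5/7.0) = 88.8 − 18.876 = 69.92 dB(A).

69.9 dB(A)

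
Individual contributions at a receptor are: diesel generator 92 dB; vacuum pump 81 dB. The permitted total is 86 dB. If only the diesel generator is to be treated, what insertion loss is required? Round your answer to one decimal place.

7.7 dB

The untreated sources together contribute 10^(81/10) = 1.259e+08, i.e. 81.00 dB.
To meet 86 dB overall, the treated diesel generator may contribute at most 10^(86/10) − 1.259e+08 = 2.722e+08, i.e. 84.35 dB.
So the diesel generator must be reduced from 92 to 84.35 dB: IL = 7.65 dB.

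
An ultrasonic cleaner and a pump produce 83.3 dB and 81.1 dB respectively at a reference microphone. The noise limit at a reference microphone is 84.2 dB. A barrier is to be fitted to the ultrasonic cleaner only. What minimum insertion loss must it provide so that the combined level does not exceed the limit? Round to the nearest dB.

2 dB

Fixed contribution from the other source: Σ 10^(L/10) = 10^(81.1/10) = 1.288e+08 (81.10 dB).
The limit corresponds to 10^(84.2/10) = 2.630e+08; subtracting the fixed part leaves 1.342e+08 for the ultrasonic cleaner, i.e. 81.28 dB.
So the ultrasonic cleaner must be reduced from 83.3 to 81.28 dB: IL = 2.02 dB.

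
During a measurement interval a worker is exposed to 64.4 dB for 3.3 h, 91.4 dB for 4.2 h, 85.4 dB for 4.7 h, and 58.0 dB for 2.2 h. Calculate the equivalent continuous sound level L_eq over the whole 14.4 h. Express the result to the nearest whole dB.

Weight each interval's intensity by its duration and average over T = 14.4 h:
Σ tᵢ·10^(Lᵢ/10) = 3.3·10^(64.4/10) + 4.2·10^(91.4/10) + 4.7·10^(85.4/10) + 2.2·10^(58.0/10) = 7.438e+09.
L_eq = 10·log₁₀(7.438e+09/14.4) = 87.13 dB.

87 dB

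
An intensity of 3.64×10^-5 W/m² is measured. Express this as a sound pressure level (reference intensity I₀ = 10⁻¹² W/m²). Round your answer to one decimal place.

75.6 dB

L = 10·log₁₀(I/I₀) = 10·log₁₀(3.64×10^-5/10⁻¹²) = 10·log₁₀(3.64×10^7).
L = 10·(0.5611 + 7) = 75.61 dB.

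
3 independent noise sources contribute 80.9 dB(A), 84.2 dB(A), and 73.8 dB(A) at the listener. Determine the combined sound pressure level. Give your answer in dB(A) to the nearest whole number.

86 dB(A)

Incoherent sources combine by intensity addition: L_total = 10·log₁₀(Σ 10^(L_i/10)).
Σ 10^(L/10) = 10^(80.9/10) + 10^(84.2/10) + 10^(73.8/10) = 4.100e+08.
L_total = 10·log₁₀(4.100e+08) = 86.13 dB(A).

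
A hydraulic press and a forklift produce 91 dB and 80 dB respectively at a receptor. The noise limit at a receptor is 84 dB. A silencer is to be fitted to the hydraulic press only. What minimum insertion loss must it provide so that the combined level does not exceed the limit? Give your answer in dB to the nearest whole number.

9 dB

Fixed contribution from the other source: Σ 10^(L/10) = 10^(80/10) = 1.000e+08 (80.00 dB).
The limit corresponds to 10^(84/10) = 2.512e+08; subtracting the fixed part leaves 1.512e+08 for the hydraulic press, i.e. 81.80 dB.
Required insertion loss = 91 − 81.80 = 9.20 dB.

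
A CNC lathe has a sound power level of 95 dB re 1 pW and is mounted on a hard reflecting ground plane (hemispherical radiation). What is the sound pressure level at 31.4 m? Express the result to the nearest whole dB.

57 dB

The power spreads over a hemisphere of area 2π·r², so L_p = L_w − 10·log₁₀(2π·r²).
2π·r² = 6195 m², 10·log₁₀ of that is 37.920 dB.
L_p = 95 − 37.920 = 57.08 dB.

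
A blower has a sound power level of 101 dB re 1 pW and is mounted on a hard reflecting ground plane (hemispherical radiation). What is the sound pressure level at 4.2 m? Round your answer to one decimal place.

80.6 dB

L_p = L_w − 10·log₁₀(2π·r²) with r = 4.2 m.
2π·r² = 110.8 m², 10·log₁₀ of that is 20.447 dB.
L_p = 101 − 20.447 = 80.55 dB.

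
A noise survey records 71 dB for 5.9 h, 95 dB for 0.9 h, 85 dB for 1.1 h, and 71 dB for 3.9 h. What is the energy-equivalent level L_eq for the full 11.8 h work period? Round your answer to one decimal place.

L_eq = 10·log₁₀[(1/T)·Σ tᵢ·10^(Lᵢ/10)] with T = 11.8 h.
Σ tᵢ·10^(Lᵢ/10) = 5.9·10^(71/10) + 0.9·10^(95/10) + 1.1·10^(85/10) + 3.9·10^(71/10) = 3.317e+09.
L_eq = 10·log₁₀(3.317e+09/11.8) = 84.49 dB.

84.5 dB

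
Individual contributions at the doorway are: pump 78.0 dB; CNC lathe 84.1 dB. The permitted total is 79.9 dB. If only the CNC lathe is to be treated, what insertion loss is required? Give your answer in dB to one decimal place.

The untreated sources together contribute 10^(78.0/10) = 6.310e+07, i.e. 78.00 dB.
To meet 79.9 dB overall, the treated CNC lathe may contribute at most 10^(79.9/10) − 6.310e+07 = 3.463e+07, i.e. 75.39 dB.
Required insertion loss = 84.1 − 75.39 = 8.71 dB.

8.7 dB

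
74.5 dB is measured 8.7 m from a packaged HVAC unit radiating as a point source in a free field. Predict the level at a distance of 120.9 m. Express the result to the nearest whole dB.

For a point source, L₂ = L₁ − 20·log₁₀(r₂/r₁).
L₂ = 74.5 − 20·log₁₀(120.9/8.7) = 74.5 − 22.858 = 51.64 dB.

52 dB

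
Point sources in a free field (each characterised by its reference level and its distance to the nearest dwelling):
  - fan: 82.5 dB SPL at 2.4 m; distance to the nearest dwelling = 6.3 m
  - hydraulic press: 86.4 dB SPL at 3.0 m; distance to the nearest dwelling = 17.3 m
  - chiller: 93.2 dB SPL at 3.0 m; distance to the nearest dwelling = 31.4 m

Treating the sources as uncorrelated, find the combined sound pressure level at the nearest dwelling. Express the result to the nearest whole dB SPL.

78 dB SPL

Propagate each source to the receiver with L = L_ref − 20·log₁₀(r/r_ref), then add intensities.
fan: 82.5 − 20·log₁₀(6.3/2.4) = 82.5 − 8.38 = 74.12 dB SPL.
hydraulic press: 86.4 − 20·log₁₀(17.3/3.0) = 86.4 − 15.22 = 71.18 dB SPL.
chiller: 93.2 − 20·log₁₀(31.4/3.0) = 93.2 − 20.40 = 72.80 dB SPL.
Σ 10^(L/10) = 5.801e+07 → L_total = 10·log₁₀(5.801e+07) = 77.63 dB SPL.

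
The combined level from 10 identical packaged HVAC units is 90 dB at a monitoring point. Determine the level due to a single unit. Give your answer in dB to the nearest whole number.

Dividing the total intensity by 10 lowers the level by 10·log₁₀ 10 = 10.000 dB: L₁ = 90 − 10.000.

80 dB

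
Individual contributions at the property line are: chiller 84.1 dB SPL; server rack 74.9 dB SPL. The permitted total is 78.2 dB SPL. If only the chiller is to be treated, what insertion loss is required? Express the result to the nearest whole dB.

9 dB

Everything except the chiller sums to 10^(74.9/10) = 3.090e+07 in linear terms, 74.90 dB SPL.
The limit corresponds to 10^(78.2/10) = 6.607e+07; subtracting the fixed part leaves 3.517e+07 for the chiller, i.e. 75.46 dB SPL.
Required insertion loss = 84.1 − 75.46 = 8.64 dB.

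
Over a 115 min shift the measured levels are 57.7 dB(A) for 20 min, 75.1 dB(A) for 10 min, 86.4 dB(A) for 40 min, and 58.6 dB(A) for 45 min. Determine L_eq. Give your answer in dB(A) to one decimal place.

81.9 dB(A)

Weight each interval's intensity by its duration and average over T = 115 min:
Σ tᵢ·10^(Lᵢ/10) = 20·10^(57.7/10) + 10·10^(75.1/10) + 40·10^(86.4/10) + 45·10^(58.6/10) = 1.783e+10.
L_eq = 10·log₁₀(1.783e+10/115) = 81.90 dB(A).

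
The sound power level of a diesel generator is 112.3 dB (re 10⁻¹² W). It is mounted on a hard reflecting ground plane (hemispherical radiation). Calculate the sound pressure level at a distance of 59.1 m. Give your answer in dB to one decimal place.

68.9 dB

L_p = L_w − 10·log₁₀(2π·r²) with r = 59.1 m.
2π·r² = 2.195e+04 m², 10·log₁₀ of that is 43.414 dB.
L_p = 112.3 − 43.414 = 68.89 dB.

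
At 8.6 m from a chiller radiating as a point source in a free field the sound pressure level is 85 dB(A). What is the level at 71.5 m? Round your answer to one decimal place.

66.6 dB(A)

Point-source attenuation: ΔL = 20·log₁₀(r₂/r₁) = 20·log₁₀(71.5/8.6) = 18.396 dB.
L₂ = 85 − 20·log₁₀(71.5/8.6) = 85 − 18.396 = 66.60 dB(A).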